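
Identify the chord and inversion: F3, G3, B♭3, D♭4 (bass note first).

G half-diminished seventh, third inversion

The pitch classes F, G, Bb, Db arrange in thirds as G–Bb–Db–F: a G half-diminished seventh chord.
F is the seventh of G half-diminished seventh; seventh in the bass means third inversion (figured bass 4/2).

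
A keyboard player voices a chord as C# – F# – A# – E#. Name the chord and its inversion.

F# major seventh, second inversion

The pitch classes C#, F#, A#, E# arrange in thirds as F#–A#–C#–E#: an F# major seventh chord.
With the fifth (C#) in the bass, the chord is in second inversion (figured bass 4/3).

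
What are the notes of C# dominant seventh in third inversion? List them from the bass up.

Spelling C# dominant seventh: C#–E#–G#–B. In third inversion the seventh is bass, giving B, C#, E#, G# from the bottom.

B, C#, E#, G#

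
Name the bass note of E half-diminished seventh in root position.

E

The root of E half-diminished seventh (E–G–Bb–D) is E; that is the bass in root position.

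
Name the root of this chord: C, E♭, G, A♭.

C, Eb, G, Ab are the tones of an Ab major seventh chord (Ab–C–Eb–G), making Ab the root.

Ab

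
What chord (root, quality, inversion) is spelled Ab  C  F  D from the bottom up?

D half-diminished seventh, second inversion

The distinct note names are Ab, C, F, D. Stacked in thirds they read D–F–Ab–C, which is a half-diminished seventh chord on D.
Ab is the fifth of D half-diminished seventh; fifth in the bass means second inversion (figured bass 4/3).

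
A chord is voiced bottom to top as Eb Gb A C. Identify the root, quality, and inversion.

A diminished seventh, second inversion

Reducing to letter names: Eb, Gb, A, C. These stack in thirds as A–C–Eb–Gb — an A diminished seventh chord.
The lowest note is Eb, the fifth of the chord, so this is second inversion (figured bass 4/3).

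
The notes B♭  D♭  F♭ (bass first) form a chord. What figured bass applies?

5/3

The notes Bb, Db, Fb stack in thirds as Bb–Db–Fb — a Bb diminished triad. The bass Bb is the root, so this is root position: figured 5/3.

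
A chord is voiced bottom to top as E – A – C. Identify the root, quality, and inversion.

A minor, second inversion

The distinct note names are E, A, C. Stacked in thirds they read A–C–E, which is a minor triad on A.
E is the fifth of A minor; fifth in the bass means second inversion (figured bass 6/4).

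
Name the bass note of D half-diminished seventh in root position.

D

In root position the root is lowest. For D half-diminished seventh (D–F–Ab–C) that is D.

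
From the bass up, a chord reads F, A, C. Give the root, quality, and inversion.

Reducing to letter names: F, A, C. These stack in thirds as F–A–C — an F major triad.
With the root (F) in the bass, the chord is in root position (figured bass 5/3).

F major, root position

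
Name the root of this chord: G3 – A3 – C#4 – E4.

G, A, C#, E are the tones of an A dominant seventh chord (A–C#–E–G), making A the root.

A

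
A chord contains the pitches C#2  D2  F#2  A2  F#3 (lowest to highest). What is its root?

D

The distinct letter names are C#, D, F#, A. Arranged as a stack of thirds they read D–F#–A–C#, so D is the root (a D major seventh chord).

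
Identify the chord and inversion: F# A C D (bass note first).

D dominant seventh, first inversion

The pitch classes F#, A, C, D arrange in thirds as D–F#–A–C: a D dominant seventh chord.
The lowest note is F#, the third of the chord, so this is first inversion (figured bass 6/5).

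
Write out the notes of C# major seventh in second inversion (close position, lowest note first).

G#, B#, C#, E#

Spelling C# major seventh: C#–E#–G#–B#. In second inversion the fifth is bass, giving G#, B#, C#, E# from the bottom.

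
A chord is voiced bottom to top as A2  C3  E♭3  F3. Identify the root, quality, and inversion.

The pitch classes A, C, Eb, F arrange in thirds as F–A–C–Eb: an F dominant seventh chord.
The lowest note is A, the third of the chord, so this is first inversion (figured bass 6/5).

F dominant seventh, first inversion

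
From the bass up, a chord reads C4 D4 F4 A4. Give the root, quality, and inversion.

Reducing to letter names: C, D, F, A. These stack in thirds as D–F–A–C — a D minor seventh chord.
The lowest note is C, the seventh of the chord, so this is third inversion (figured bass 4/2).

D minor seventh, third inversion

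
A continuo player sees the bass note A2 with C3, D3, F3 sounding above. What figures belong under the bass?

The notes A, C, D, F stack in thirds as D–F–A–C — a D minor seventh chord. The bass A is the fifth, so this is second inversion: figured 4/3.

4/3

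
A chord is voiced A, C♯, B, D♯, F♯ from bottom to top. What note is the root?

B

A, C#, B, D#, F# are the tones of a B dominant ninth chord (B–D#–F#–A–C#), making B the root.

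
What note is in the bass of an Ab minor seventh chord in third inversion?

Ab minor seventh is Ab–Cb–Eb–Gb. Third inversion places the seventh in the bass: Gb.

Gb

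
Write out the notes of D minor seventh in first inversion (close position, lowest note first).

F, A, C, D

D minor seventh is D–F–A–C. First inversion puts the third (F) in the bass, with the remaining tones above: F, A, C, D.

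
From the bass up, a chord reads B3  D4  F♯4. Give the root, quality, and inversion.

The distinct note names are B, D, F#. Stacked in thirds they read B–D–F#, which is a minor triad on B.
The lowest note is B, the root of the chord, so this is root position (figured bass 5/3).

B minor, root position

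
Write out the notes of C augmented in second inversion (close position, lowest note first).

C augmented is C–E–G#. Second inversion puts the fifth (G#) in the bass, with the remaining tones above: G#, C, E.

G#, C, E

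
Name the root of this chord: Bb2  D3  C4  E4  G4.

C

The distinct letter names are Bb, D, C, E, G. Arranged as a stack of thirds they read C–E–G–Bb–D, so C is the root (a C dominant ninth chord).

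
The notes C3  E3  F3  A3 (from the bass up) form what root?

F

C, E, F, A are the tones of an F major seventh chord (F–A–C–E), making F the root.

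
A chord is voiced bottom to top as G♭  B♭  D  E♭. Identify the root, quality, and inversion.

The pitch classes Gb, Bb, D, Eb arrange in thirds as Eb–Gb–Bb–D: an Eb minor-major seventh chord.
The lowest note is Gb, the third of the chord, so this is first inversion (figured bass 6/5).

Eb minor-major seventh, first inversion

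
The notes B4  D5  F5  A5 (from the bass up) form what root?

B

B, D, F, A are the tones of a B half-diminished seventh chord (B–D–F–A), making B the root.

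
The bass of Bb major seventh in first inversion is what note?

The third of Bb major seventh (Bb–D–F–A) is D; that is the bass in first inversion.

D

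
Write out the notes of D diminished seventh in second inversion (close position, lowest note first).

Ab, Cb, D, F

Spelling D diminished seventh: D–F–Ab–Cb. In second inversion the fifth is bass, giving Ab, Cb, D, F from the bottom.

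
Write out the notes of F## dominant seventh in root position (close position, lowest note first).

The chord tones are F##–A##–C##–E#. With the root (F##) lowest for root position: F##, A##, C##, E#.

F##, A##, C##, E#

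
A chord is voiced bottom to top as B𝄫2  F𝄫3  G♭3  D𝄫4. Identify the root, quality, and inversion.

Gb diminished seventh, first inversion

Reducing to letter names: Bbb, Fbb, Gb, Dbb. These stack in thirds as Gb–Bbb–Dbb–Fbb — a Gb diminished seventh chord.
With the third (Bbb) in the bass, the chord is in first inversion (figured bass 6/5).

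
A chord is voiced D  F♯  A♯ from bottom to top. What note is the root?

Reordering D, F#, A# into stacked thirds gives D–F#–A#; the bottom of that stack, D, is the root.

D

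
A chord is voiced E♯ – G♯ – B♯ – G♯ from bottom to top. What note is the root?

E#

The distinct letter names are E#, G#, B#. Arranged as a stack of thirds they read E#–G#–B#, so E# is the root (an E# minor triad).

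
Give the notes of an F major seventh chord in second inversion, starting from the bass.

C, E, F, A

Spelling F major seventh: F–A–C–E. In second inversion the fifth is bass, giving C, E, F, A from the bottom.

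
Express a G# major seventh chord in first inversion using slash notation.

First inversion of G# major seventh has the third (B#) in the bass. As a slash chord: G#maj7/B#.

G#maj7/B#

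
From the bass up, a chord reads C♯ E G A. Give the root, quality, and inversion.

The pitch classes C#, E, G, A arrange in thirds as A–C#–E–G: an A dominant seventh chord.
With the third (C#) in the bass, the chord is in first inversion (figured bass 6/5).

A dominant seventh, first inversion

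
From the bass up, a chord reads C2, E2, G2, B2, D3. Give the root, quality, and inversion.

The distinct note names are C, E, G, B, D. Stacked in thirds they read C–E–G–B–D, which is a major ninth chord on C.
C is the root of C major ninth; root in the bass means root position.

C major ninth, root position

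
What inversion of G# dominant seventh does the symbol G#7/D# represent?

second inversion

G#7/D# means G# dominant seventh with D# in the bass. D# is the fifth of G# dominant seventh (G#–B#–D#–F#), so this is second inversion.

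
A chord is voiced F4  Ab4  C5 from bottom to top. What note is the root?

F

The distinct letter names are F, Ab, C. Arranged as a stack of thirds they read F–Ab–C, so F is the root (an F minor triad).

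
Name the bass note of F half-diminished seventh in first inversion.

F half-diminished seventh is F–Ab–Cb–Eb. First inversion places the third in the bass: Ab.

Ab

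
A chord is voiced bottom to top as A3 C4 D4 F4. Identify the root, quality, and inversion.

D minor seventh, second inversion

Reducing to letter names: A, C, D, F. These stack in thirds as D–F–A–C — a D minor seventh chord.
A is the fifth of D minor seventh; fifth in the bass means second inversion (figured bass 4/3).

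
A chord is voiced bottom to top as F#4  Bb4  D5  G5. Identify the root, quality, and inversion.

G minor-major seventh, third inversion

The pitch classes F#, Bb, D, G arrange in thirds as G–Bb–D–F#: a G minor-major seventh chord.
With the seventh (F#) in the bass, the chord is in third inversion (figured bass 4/2).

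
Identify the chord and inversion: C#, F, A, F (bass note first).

Reducing to letter names: C#, F, A. These stack in thirds as F–A–C# — an F augmented triad.
C# is the fifth of F augmented; fifth in the bass means second inversion (figured bass 6/4).

F augmented, second inversion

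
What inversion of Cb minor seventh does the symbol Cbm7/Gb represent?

second inversion

Cbm7/Gb means Cb minor seventh with Gb in the bass. Gb is the fifth of Cb minor seventh (Cb–Ebb–Gb–Bbb), so this is second inversion.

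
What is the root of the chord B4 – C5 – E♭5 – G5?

The distinct letter names are B, C, Eb, G. Arranged as a stack of thirds they read C–Eb–G–B, so C is the root (a C minor-major seventh chord).

C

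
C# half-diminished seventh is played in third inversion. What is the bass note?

The seventh of C# half-diminished seventh (C#–E–G–B) is B; that is the bass in third inversion.

B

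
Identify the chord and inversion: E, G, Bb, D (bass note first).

E half-diminished seventh, root position

The pitch classes E, G, Bb, D arrange in thirds as E–G–Bb–D: an E half-diminished seventh chord.
The lowest note is E, the root of the chord, so this is root position (figured bass 7).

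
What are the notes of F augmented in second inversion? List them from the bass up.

Spelling F augmented: F–A–C#. In second inversion the fifth is bass, giving C#, F, A from the bottom.

C#, F, A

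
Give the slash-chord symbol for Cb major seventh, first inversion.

Cbmaj7/Eb

First inversion of Cb major seventh has the third (Eb) in the bass. As a slash chord: Cbmaj7/Eb.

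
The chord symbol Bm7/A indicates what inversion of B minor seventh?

third inversion

Bm7/A means B minor seventh with A in the bass. A is the seventh of B minor seventh (B–D–F#–A), so this is third inversion.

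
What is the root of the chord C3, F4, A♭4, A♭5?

C, F, Ab are the tones of an F minor triad (F–Ab–C), making F the root.

F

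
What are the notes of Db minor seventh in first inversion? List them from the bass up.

Fb, Ab, Cb, Db

Db minor seventh is Db–Fb–Ab–Cb. First inversion puts the third (Fb) in the bass, with the remaining tones above: Fb, Ab, Cb, Db.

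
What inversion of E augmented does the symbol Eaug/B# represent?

Eaug/B# means E augmented with B# in the bass. B# is the fifth of E augmented (E–G#–B#), so this is second inversion.

second inversion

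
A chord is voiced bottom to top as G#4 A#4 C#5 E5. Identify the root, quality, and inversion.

The pitch classes G#, A#, C#, E arrange in thirds as A#–C#–E–G#: an A# half-diminished seventh chord.
The lowest note is G#, the seventh of the chord, so this is third inversion (figured bass 4/2).

A# half-diminished seventh, third inversion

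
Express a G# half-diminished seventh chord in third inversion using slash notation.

Third inversion of G# half-diminished seventh has the seventh (F#) in the bass. As a slash chord: G#ø7/F#.

G#ø7/F#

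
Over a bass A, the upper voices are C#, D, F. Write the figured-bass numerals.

4/3

The notes A, C#, D, F stack in thirds as D–F–A–C# — a D minor-major seventh chord. The bass A is the fifth, so this is second inversion: figured 4/3.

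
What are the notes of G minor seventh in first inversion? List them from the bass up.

Bb, D, F, G

Spelling G minor seventh: G–Bb–D–F. In first inversion the third is bass, giving Bb, D, F, G from the bottom.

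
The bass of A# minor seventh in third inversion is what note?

G#

In third inversion the seventh is lowest. For A# minor seventh (A#–C#–E#–G#) that is G#.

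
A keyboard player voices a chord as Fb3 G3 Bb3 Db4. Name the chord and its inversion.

The pitch classes Fb, G, Bb, Db arrange in thirds as G–Bb–Db–Fb: a G diminished seventh chord.
The lowest note is Fb, the seventh of the chord, so this is third inversion (figured bass 4/2).

G diminished seventh, third inversion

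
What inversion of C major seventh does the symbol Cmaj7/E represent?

Cmaj7/E means C major seventh with E in the bass. E is the third of C major seventh (C–E–G–B), so this is first inversion.

first inversion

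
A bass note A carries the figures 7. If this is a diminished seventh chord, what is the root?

A

The figures 7 mean the root of the chord is in the bass. If A is the root of a diminished seventh chord, the root is A (chord tones A–C–Eb–Gb).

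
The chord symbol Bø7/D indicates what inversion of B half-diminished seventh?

Bø7/D means B half-diminished seventh with D in the bass. D is the third of B half-diminished seventh (B–D–F–A), so this is first inversion.

first inversion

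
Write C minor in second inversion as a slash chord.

Cm/G

Second inversion of C minor has the fifth (G) in the bass. As a slash chord: Cm/G.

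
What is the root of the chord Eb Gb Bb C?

Eb, Gb, Bb, C are the tones of a C half-diminished seventh chord (C–Eb–Gb–Bb), making C the root.

C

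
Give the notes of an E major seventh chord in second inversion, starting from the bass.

The chord tones are E–G#–B–D#. With the fifth (B) lowest for second inversion: B, D#, E, G#.

B, D#, E, G#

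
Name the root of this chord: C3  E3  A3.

Reordering C, E, A into stacked thirds gives A–C–E; the bottom of that stack, A, is the root.

A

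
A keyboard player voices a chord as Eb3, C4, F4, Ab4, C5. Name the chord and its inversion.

F minor seventh, third inversion

The distinct note names are Eb, C, F, Ab. Stacked in thirds they read F–Ab–C–Eb, which is a minor seventh chord on F.
With the seventh (Eb) in the bass, the chord is in third inversion (figured bass 4/2).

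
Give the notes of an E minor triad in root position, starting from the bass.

Spelling E minor: E–G–B. In root position the root is bass, giving E, G, B from the bottom.

E, G, B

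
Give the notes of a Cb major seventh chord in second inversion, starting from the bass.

The chord tones are Cb–Eb–Gb–Bb. With the fifth (Gb) lowest for second inversion: Gb, Bb, Cb, Eb.

Gb, Bb, Cb, Eb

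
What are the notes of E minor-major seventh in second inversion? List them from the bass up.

Spelling E minor-major seventh: E–G–B–D#. In second inversion the fifth is bass, giving B, D#, E, G from the bottom.

B, D#, E, G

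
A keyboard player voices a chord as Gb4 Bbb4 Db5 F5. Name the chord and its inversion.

Reducing to letter names: Gb, Bbb, Db, F. These stack in thirds as Gb–Bbb–Db–F — a Gb minor-major seventh chord.
Gb is the root of Gb minor-major seventh; root in the bass means root position (figured bass 7).

Gb minor-major seventh, root position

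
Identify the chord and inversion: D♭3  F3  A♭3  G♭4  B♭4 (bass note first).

Gb major ninth, second inversion

Reducing to letter names: Db, F, Ab, Gb, Bb. These stack in thirds as Gb–Bb–Db–F–Ab — a Gb major ninth chord.
With the fifth (Db) in the bass, the chord is in second inversion.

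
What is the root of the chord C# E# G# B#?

The distinct letter names are C#, E#, G#, B#. Arranged as a stack of thirds they read C#–E#–G#–B#, so C# is the root (a C# major seventh chord).

C#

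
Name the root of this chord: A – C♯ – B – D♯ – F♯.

B

A, C#, B, D#, F# are the tones of a B dominant ninth chord (B–D#–F#–A–C#), making B the root.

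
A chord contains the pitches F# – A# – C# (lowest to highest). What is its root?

F#

F#, A#, C# are the tones of an F# major triad (F#–A#–C#), making F# the root.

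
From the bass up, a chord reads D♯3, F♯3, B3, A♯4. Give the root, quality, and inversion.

The distinct note names are D#, F#, B, A#. Stacked in thirds they read B–D#–F#–A#, which is a major seventh chord on B.
D# is the third of B major seventh; third in the bass means first inversion (figured bass 6/5).

B major seventh, first inversion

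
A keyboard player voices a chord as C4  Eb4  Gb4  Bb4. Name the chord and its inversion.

C half-diminished seventh, root position

The pitch classes C, Eb, Gb, Bb arrange in thirds as C–Eb–Gb–Bb: a C half-diminished seventh chord.
C is the root of C half-diminished seventh; root in the bass means root position (figured bass 7).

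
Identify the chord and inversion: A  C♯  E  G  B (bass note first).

The distinct note names are A, C#, E, G, B. Stacked in thirds they read A–C#–E–G–B, which is a dominant ninth chord on A.
A is the root of A dominant ninth; root in the bass means root position.

A dominant ninth, root position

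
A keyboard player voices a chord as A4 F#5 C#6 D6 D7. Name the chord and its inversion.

D major seventh, second inversion

The distinct note names are A, F#, C#, D. Stacked in thirds they read D–F#–A–C#, which is a major seventh chord on D.
The lowest note is A, the fifth of the chord, so this is second inversion (figured bass 4/3).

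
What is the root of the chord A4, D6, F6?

D

The distinct letter names are A, D, F. Arranged as a stack of thirds they read D–F–A, so D is the root (a D minor triad).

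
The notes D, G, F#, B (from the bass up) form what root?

The distinct letter names are D, G, F#, B. Arranged as a stack of thirds they read G–B–D–F#, so G is the root (a G major seventh chord).

G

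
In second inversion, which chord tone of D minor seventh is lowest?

In second inversion the fifth is lowest. For D minor seventh (D–F–A–C) that is A.

A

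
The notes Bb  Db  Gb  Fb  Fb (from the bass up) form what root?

Gb

Reordering Bb, Db, Gb, Fb into stacked thirds gives Gb–Bb–Db–Fb; the bottom of that stack, Gb, is the root.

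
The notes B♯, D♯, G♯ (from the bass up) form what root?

Reordering B#, D#, G# into stacked thirds gives G#–B#–D#; the bottom of that stack, G#, is the root.

G#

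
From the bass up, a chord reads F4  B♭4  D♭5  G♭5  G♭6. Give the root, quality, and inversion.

Reducing to letter names: F, Bb, Db, Gb. These stack in thirds as Gb–Bb–Db–F — a Gb major seventh chord.
With the seventh (F) in the bass, the chord is in third inversion (figured bass 4/2).

Gb major seventh, third inversion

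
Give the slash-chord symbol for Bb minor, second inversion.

Bbm/F

Second inversion of Bb minor has the fifth (F) in the bass. As a slash chord: Bbm/F.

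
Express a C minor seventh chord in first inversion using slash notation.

First inversion of C minor seventh has the third (Eb) in the bass. As a slash chord: Cm7/Eb.

Cm7/Eb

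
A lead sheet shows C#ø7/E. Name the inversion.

C#ø7/E means C# half-diminished seventh with E in the bass. E is the third of C# half-diminished seventh (C#–E–G–B), so this is first inversion.

first inversion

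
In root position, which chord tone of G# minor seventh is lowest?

In root position the root is lowest. For G# minor seventh (G#–B–D#–F#) that is G#.

G#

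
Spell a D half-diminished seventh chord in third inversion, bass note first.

C, D, F, Ab

The chord tones are D–F–Ab–C. With the seventh (C) lowest for third inversion: C, D, F, Ab.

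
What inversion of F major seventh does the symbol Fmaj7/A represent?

first inversion

Fmaj7/A means F major seventh with A in the bass. A is the third of F major seventh (F–A–C–E), so this is first inversion.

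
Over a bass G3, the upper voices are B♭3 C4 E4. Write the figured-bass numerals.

4/3

The notes G, Bb, C, E stack in thirds as C–E–G–Bb — a C dominant seventh chord. The bass G is the fifth, so this is second inversion: figured 4/3.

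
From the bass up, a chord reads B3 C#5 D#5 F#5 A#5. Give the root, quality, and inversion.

The distinct note names are B, C#, D#, F#, A#. Stacked in thirds they read B–D#–F#–A#–C#, which is a major ninth chord on B.
The lowest note is B, the root of the chord, so this is root position.

B major ninth, root position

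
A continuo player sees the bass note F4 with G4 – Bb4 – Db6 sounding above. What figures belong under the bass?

4/2

The notes F, G, Bb, Db stack in thirds as G–Bb–Db–F — a G half-diminished seventh chord. The bass F is the seventh, so this is third inversion: figured 4/2.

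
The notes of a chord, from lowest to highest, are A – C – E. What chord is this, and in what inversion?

The pitch classes A, C, E arrange in thirds as A–C–E: an A minor triad.
The lowest note is A, the root of the chord, so this is root position (figured bass 5/3).

A minor, root position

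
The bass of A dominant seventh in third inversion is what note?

The seventh of A dominant seventh (A–C#–E–G) is G; that is the bass in third inversion.

G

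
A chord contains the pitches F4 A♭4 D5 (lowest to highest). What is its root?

D

Reordering F, Ab, D into stacked thirds gives D–F–Ab; the bottom of that stack, D, is the root.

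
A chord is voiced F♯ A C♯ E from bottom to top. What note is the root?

Reordering F#, A, C#, E into stacked thirds gives F#–A–C#–E; the bottom of that stack, F#, is the root.

F#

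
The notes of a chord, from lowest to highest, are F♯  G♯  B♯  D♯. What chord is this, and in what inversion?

Reducing to letter names: F#, G#, B#, D#. These stack in thirds as G#–B#–D#–F# — a G# dominant seventh chord.
The lowest note is F#, the seventh of the chord, so this is third inversion (figured bass 4/2).

G# dominant seventh, third inversion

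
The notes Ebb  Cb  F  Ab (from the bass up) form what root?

Ebb, Cb, F, Ab are the tones of an F diminished seventh chord (F–Ab–Cb–Ebb), making F the root.

F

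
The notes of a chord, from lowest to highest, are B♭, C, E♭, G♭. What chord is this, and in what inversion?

C half-diminished seventh, third inversion

Reducing to letter names: Bb, C, Eb, Gb. These stack in thirds as C–Eb–Gb–Bb — a C half-diminished seventh chord.
With the seventh (Bb) in the bass, the chord is in third inversion (figured bass 4/2).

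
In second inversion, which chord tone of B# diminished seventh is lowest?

F#

B# diminished seventh is B#–D#–F#–A. Second inversion places the fifth in the bass: F#.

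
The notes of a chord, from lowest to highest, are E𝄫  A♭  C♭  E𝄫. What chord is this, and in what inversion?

Ab diminished, second inversion

The pitch classes Ebb, Ab, Cb arrange in thirds as Ab–Cb–Ebb: an Ab diminished triad.
The lowest note is Ebb, the fifth of the chord, so this is second inversion (figured bass 6/4).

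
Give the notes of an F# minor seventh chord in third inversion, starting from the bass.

E, F#, A, C#

The chord tones are F#–A–C#–E. With the seventh (E) lowest for third inversion: E, F#, A, C#.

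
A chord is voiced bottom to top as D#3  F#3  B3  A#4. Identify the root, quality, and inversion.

Reducing to letter names: D#, F#, B, A#. These stack in thirds as B–D#–F#–A# — a B major seventh chord.
The lowest note is D#, the third of the chord, so this is first inversion (figured bass 6/5).

B major seventh, first inversion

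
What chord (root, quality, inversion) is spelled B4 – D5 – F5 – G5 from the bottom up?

G dominant seventh, first inversion

Reducing to letter names: B, D, F, G. These stack in thirds as G–B–D–F — a G dominant seventh chord.
With the third (B) in the bass, the chord is in first inversion (figured bass 6/5).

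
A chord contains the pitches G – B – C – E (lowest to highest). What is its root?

The distinct letter names are G, B, C, E. Arranged as a stack of thirds they read C–E–G–B, so C is the root (a C major seventh chord).

C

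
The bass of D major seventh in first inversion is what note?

F#

In first inversion the third is lowest. For D major seventh (D–F#–A–C#) that is F#.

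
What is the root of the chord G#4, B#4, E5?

G#, B#, E are the tones of an E augmented triad (E–G#–B#), making E the root.

E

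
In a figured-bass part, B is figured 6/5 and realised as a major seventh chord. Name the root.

The figures 6/5 mean the third of the chord is in the bass. If B is the third of a major seventh chord, the root is G (chord tones G–B–D–F#).

G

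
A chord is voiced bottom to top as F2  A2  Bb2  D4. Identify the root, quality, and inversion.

Reducing to letter names: F, A, Bb, D. These stack in thirds as Bb–D–F–A — a Bb major seventh chord.
F is the fifth of Bb major seventh; fifth in the bass means second inversion (figured bass 4/3).

Bb major seventh, second inversion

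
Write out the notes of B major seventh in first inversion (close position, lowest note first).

D#, F#, A#, B

B major seventh is B–D#–F#–A#. First inversion puts the third (D#) in the bass, with the remaining tones above: D#, F#, A#, B.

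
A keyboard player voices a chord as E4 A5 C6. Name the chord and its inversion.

The distinct note names are E, A, C. Stacked in thirds they read A–C–E, which is a minor triad on A.
The lowest note is E, the fifth of the chord, so this is second inversion (figured bass 6/4).

A minor, second inversion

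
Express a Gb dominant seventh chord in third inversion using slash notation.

Third inversion of Gb dominant seventh has the seventh (Fb) in the bass. As a slash chord: Gb7/Fb.

Gb7/Fb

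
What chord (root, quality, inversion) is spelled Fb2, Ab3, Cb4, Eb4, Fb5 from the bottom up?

Fb major seventh, root position

The pitch classes Fb, Ab, Cb, Eb arrange in thirds as Fb–Ab–Cb–Eb: an Fb major seventh chord.
Fb is the root of Fb major seventh; root in the bass means root position (figured bass 7).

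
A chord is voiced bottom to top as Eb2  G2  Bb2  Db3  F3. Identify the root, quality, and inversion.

The distinct note names are Eb, G, Bb, Db, F. Stacked in thirds they read Eb–G–Bb–Db–F, which is a dominant ninth chord on Eb.
With the root (Eb) in the bass, the chord is in root position.

Eb dominant ninth, root position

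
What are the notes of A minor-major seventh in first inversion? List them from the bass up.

The chord tones are A–C–E–G#. With the third (C) lowest for first inversion: C, E, G#, A.

C, E, G#, A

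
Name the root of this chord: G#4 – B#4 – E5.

The distinct letter names are G#, B#, E. Arranged as a stack of thirds they read E–G#–B#, so E is the root (an E augmented triad).

E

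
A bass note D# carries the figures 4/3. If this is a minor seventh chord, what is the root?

The figures 4/3 mean the fifth of the chord is in the bass. If D# is the fifth of a minor seventh chord, the root is G# (chord tones G#–B–D#–F#).

G#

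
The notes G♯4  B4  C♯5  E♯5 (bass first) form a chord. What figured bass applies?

4/3

The notes G#, B, C#, E# stack in thirds as C#–E#–G#–B — a C# dominant seventh chord. The bass G# is the fifth, so this is second inversion: figured 4/3.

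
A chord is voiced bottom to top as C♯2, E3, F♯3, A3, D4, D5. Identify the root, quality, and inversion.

D major ninth, third inversion

Reducing to letter names: C#, E, F#, A, D. These stack in thirds as D–F#–A–C#–E — a D major ninth chord.
C# is the seventh of D major ninth; seventh in the bass means third inversion.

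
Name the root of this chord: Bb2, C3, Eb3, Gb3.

C

Bb, C, Eb, Gb are the tones of a C half-diminished seventh chord (C–Eb–Gb–Bb), making C the root.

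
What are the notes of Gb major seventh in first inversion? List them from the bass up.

The chord tones are Gb–Bb–Db–F. With the third (Bb) lowest for first inversion: Bb, Db, F, Gb.

Bb, Db, F, Gb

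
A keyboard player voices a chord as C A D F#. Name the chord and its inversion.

Reducing to letter names: C, A, D, F#. These stack in thirds as D–F#–A–C — a D dominant seventh chord.
C is the seventh of D dominant seventh; seventh in the bass means third inversion (figured bass 4/2).

D dominant seventh, third inversion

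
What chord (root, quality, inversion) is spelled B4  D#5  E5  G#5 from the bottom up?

E major seventh, second inversion

The distinct note names are B, D#, E, G#. Stacked in thirds they read E–G#–B–D#, which is a major seventh chord on E.
With the fifth (B) in the bass, the chord is in second inversion (figured bass 4/3).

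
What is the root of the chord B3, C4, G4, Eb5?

C

B, C, G, Eb are the tones of a C minor-major seventh chord (C–Eb–G–B), making C the root.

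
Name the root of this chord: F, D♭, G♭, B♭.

Gb

Reordering F, Db, Gb, Bb into stacked thirds gives Gb–Bb–Db–F; the bottom of that stack, Gb, is the root.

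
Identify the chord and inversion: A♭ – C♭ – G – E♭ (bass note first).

The pitch classes Ab, Cb, G, Eb arrange in thirds as Ab–Cb–Eb–G: an Ab minor-major seventh chord.
With the root (Ab) in the bass, the chord is in root position (figured bass 7).

Ab minor-major seventh, root position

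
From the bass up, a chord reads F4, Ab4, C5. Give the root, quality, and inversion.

The distinct note names are F, Ab, C. Stacked in thirds they read F–Ab–C, which is a minor triad on F.
F is the root of F minor; root in the bass means root position (figured bass 5/3).

F minor, root position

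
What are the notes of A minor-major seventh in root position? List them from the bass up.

Spelling A minor-major seventh: A–C–E–G#. In root position the root is bass, giving A, C, E, G# from the bottom.

A, C, E, G#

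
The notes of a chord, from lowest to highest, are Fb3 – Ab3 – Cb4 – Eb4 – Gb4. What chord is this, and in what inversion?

Fb major ninth, root position

Reducing to letter names: Fb, Ab, Cb, Eb, Gb. These stack in thirds as Fb–Ab–Cb–Eb–Gb — an Fb major ninth chord.
With the root (Fb) in the bass, the chord is in root position.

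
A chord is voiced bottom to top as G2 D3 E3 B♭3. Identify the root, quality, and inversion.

The distinct note names are G, D, E, Bb. Stacked in thirds they read E–G–Bb–D, which is a half-diminished seventh chord on E.
G is the third of E half-diminished seventh; third in the bass means first inversion (figured bass 6/5).

E half-diminished seventh, first inversion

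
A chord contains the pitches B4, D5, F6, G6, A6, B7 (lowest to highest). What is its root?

G

Reordering B, D, F, G, A into stacked thirds gives G–B–D–F–A; the bottom of that stack, G, is the root.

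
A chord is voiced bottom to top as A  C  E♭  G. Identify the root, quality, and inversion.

The distinct note names are A, C, Eb, G. Stacked in thirds they read A–C–Eb–G, which is a half-diminished seventh chord on A.
The lowest note is A, the root of the chord, so this is root position (figured bass 7).

A half-diminished seventh, root position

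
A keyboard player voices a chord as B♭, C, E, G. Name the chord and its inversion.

C dominant seventh, third inversion

The pitch classes Bb, C, E, G arrange in thirds as C–E–G–Bb: a C dominant seventh chord.
The lowest note is Bb, the seventh of the chord, so this is third inversion (figured bass 4/2).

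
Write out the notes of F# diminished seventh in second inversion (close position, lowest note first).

C, Eb, F#, A

Spelling F# diminished seventh: F#–A–C–Eb. In second inversion the fifth is bass, giving C, Eb, F#, A from the bottom.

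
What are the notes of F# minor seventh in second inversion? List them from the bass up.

F# minor seventh is F#–A–C#–E. Second inversion puts the fifth (C#) in the bass, with the remaining tones above: C#, E, F#, A.

C#, E, F#, A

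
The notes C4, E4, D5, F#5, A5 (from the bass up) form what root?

C, E, D, F#, A are the tones of a D dominant ninth chord (D–F#–A–C–E), making D the root.

D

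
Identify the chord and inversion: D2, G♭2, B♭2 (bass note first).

The distinct note names are D, Gb, Bb. Stacked in thirds they read Gb–Bb–D, which is an augmented triad on Gb.
D is the fifth of Gb augmented; fifth in the bass means second inversion (figured bass 6/4).

Gb augmented, second inversion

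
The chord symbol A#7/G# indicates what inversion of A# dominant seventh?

third inversion

A#7/G# means A# dominant seventh with G# in the bass. G# is the seventh of A# dominant seventh (A#–C##–E#–G#), so this is third inversion.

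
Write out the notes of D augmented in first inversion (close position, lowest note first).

F#, A#, D

The chord tones are D–F#–A#. With the third (F#) lowest for first inversion: F#, A#, D.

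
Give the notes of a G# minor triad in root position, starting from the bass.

G#, B, D#

The chord tones are G#–B–D#. With the root (G#) lowest for root position: G#, B, D#.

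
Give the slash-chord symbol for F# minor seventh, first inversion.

F#m7/A

First inversion of F# minor seventh has the third (A) in the bass. As a slash chord: F#m7/A.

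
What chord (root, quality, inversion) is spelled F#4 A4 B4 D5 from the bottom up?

The distinct note names are F#, A, B, D. Stacked in thirds they read B–D–F#–A, which is a minor seventh chord on B.
The lowest note is F#, the fifth of the chord, so this is second inversion (figured bass 4/3).

B minor seventh, second inversion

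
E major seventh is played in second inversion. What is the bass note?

B

In second inversion the fifth is lowest. For E major seventh (E–G#–B–D#) that is B.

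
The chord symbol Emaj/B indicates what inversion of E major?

Emaj/B means E major with B in the bass. B is the fifth of E major (E–G#–B), so this is second inversion.

second inversion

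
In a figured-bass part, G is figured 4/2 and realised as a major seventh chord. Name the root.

Ab

The figures 4/2 mean the seventh of the chord is in the bass. If G is the seventh of a major seventh chord, the root is Ab (chord tones Ab–C–Eb–G).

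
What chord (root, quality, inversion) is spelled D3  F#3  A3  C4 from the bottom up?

D dominant seventh, root position

The pitch classes D, F#, A, C arrange in thirds as D–F#–A–C: a D dominant seventh chord.
With the root (D) in the bass, the chord is in root position (figured bass 7).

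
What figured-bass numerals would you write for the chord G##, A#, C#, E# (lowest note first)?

The notes G##, A#, C#, E# stack in thirds as A#–C#–E#–G## — an A# minor-major seventh chord. The bass G## is the seventh, so this is third inversion: figured 4/2.

4/2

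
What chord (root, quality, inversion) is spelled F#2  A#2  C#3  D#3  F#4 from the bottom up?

Reducing to letter names: F#, A#, C#, D#. These stack in thirds as D#–F#–A#–C# — a D# minor seventh chord.
The lowest note is F#, the third of the chord, so this is first inversion (figured bass 6/5).

D# minor seventh, first inversion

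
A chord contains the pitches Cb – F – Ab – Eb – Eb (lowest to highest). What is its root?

Cb, F, Ab, Eb are the tones of an F half-diminished seventh chord (F–Ab–Cb–Eb), making F the root.

F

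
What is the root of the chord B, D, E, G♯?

B, D, E, G# are the tones of an E dominant seventh chord (E–G#–B–D), making E the root.

E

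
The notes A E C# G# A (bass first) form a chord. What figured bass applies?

The notes A, E, C#, G# stack in thirds as A–C#–E–G# — an A major seventh chord. The bass A is the root, so this is root position: figured 7.

7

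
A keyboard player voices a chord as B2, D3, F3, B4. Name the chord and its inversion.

B diminished, root position

The distinct note names are B, D, F. Stacked in thirds they read B–D–F, which is a diminished triad on B.
B is the root of B diminished; root in the bass means root position (figured bass 5/3).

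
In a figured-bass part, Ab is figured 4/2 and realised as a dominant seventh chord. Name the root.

Bb

The figures 4/2 mean the seventh of the chord is in the bass. If Ab is the seventh of a dominant seventh chord, the root is Bb (chord tones Bb–D–F–Ab).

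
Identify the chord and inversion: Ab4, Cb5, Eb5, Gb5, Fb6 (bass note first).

Fb major ninth, first inversion

The pitch classes Ab, Cb, Eb, Gb, Fb arrange in thirds as Fb–Ab–Cb–Eb–Gb: an Fb major ninth chord.
Ab is the third of Fb major ninth; third in the bass means first inversion.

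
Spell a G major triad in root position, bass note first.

G, B, D

The chord tones are G–B–D. With the root (G) lowest for root position: G, B, D.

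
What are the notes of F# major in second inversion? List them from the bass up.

C#, F#, A#

The chord tones are F#–A#–C#. With the fifth (C#) lowest for second inversion: C#, F#, A#.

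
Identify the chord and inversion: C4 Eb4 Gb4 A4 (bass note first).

A diminished seventh, first inversion

The pitch classes C, Eb, Gb, A arrange in thirds as A–C–Eb–Gb: an A diminished seventh chord.
The lowest note is C, the third of the chord, so this is first inversion (figured bass 6/5).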